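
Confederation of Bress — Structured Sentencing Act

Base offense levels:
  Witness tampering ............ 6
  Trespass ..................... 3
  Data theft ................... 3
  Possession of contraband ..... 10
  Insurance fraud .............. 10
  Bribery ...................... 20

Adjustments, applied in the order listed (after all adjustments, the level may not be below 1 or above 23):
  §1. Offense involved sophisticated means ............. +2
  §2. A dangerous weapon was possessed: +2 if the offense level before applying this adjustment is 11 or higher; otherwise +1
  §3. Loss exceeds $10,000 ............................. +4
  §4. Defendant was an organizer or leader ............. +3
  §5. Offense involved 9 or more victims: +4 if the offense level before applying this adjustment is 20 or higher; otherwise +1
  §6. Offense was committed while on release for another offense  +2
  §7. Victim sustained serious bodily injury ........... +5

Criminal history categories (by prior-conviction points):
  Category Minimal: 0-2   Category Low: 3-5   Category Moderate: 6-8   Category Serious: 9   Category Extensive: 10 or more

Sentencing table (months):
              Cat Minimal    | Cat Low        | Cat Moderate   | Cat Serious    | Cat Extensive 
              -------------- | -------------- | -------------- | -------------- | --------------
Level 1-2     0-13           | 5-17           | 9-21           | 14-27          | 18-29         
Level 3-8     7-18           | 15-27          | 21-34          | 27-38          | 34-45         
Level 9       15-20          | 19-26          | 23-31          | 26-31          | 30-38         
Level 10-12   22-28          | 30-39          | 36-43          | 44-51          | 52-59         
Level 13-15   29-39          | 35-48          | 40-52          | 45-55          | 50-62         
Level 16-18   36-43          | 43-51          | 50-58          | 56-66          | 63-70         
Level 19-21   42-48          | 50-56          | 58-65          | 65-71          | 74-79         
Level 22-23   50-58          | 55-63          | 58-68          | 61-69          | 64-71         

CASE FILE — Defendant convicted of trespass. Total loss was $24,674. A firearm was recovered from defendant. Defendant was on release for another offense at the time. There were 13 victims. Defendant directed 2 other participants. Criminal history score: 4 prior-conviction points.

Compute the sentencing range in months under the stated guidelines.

Base offense level for trespass: 3.
§1 does not apply.
§2 applies (level before this adjustment is 3 < 11, so +1): 3 + 1 = 4.
§3 applies: 4 + 4 = 8.
§4 applies: 8 + 3 = 11.
§5 applies (level before this adjustment is 11 < 20, so +1): 11 + 1 = 12.
§6 applies: 12 + 2 = 14.
Final offense level: 14.
Criminal history: 4 prior points → Category Low (3-5).
Level 14 falls in the 13-15 band.
Grid: Level 13-15 × Category Low = 35-48 months.

35-48 months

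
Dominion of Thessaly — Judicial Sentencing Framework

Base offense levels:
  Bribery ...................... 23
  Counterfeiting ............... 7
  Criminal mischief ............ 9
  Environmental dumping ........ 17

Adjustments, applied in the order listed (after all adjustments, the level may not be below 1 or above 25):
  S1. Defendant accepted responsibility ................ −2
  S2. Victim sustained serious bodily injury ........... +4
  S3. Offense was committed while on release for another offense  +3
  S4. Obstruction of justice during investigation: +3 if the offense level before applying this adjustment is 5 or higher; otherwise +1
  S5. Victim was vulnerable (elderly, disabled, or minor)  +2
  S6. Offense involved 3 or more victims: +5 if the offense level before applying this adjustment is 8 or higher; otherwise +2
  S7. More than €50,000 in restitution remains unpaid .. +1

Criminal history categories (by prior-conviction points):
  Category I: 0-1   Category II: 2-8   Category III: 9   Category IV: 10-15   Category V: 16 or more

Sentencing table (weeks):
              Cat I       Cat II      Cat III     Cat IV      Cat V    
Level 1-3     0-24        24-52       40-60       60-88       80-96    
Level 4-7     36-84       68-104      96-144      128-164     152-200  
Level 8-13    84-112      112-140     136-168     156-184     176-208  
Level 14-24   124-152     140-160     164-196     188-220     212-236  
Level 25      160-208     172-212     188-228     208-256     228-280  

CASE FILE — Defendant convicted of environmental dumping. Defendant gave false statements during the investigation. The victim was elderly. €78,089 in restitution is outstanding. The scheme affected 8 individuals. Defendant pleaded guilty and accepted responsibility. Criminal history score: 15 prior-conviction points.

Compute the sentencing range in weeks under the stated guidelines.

208-256 weeks

Base offense level for environmental dumping: 17.
S1 applies: 17 − 2 = 15.
S3 does not apply.
S4 applies (level before this adjustment is 15 ≥ 5, so +3): 15 + 3 = 18.
S5 applies: 18 + 2 = 20.
S6 applies (level before this adjustment is 20 ≥ 8, so +5): 20 + 5 = 25.
S7 applies: 25 + 1 = 26.
Level 26 exceeds the maximum of 25; capped at 25.
Final offense level: 25.
Criminal history: 15 prior points → Category IV (10-15).
Level 25 falls in the 25 band.
Grid: Level 25 × Category IV = 208-256 weeks.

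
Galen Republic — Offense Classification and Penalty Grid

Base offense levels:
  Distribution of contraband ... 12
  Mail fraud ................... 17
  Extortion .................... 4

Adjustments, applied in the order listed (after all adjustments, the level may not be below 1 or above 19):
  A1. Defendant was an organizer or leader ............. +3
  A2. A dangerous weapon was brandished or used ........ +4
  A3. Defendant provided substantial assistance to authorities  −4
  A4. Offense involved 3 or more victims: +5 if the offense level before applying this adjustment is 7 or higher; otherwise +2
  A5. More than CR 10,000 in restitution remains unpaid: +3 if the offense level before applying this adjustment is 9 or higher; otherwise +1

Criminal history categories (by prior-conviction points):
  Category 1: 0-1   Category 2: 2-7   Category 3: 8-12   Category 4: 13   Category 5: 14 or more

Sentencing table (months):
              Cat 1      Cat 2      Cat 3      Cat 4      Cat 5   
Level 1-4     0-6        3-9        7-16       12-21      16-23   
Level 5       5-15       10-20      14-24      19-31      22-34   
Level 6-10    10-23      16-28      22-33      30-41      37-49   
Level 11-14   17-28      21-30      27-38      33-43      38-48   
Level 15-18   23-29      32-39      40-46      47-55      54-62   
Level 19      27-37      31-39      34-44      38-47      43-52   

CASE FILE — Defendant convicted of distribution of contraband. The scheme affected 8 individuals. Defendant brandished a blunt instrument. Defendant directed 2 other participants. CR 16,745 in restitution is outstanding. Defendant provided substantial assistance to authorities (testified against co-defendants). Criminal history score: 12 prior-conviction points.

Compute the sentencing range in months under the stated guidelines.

34-44 months

Base offense level for distribution of contraband: 12.
A1 applies: 12 + 3 = 15.
A2 applies: 15 + 4 = 19.
A3 applies: 19 − 4 = 15.
A4 applies (level before this adjustment is 15 ≥ 7, so +5): 15 + 5 = 20.
A5 applies (level before this adjustment is 20 ≥ 9, so +3): 20 + 3 = 23.
Level 23 exceeds the maximum of 19; capped at 19.
Final offense level: 19.
Criminal history: 12 prior points → Category 3 (8-12).
Level 19 falls in the 19 band.
Grid: Level 19 × Category 3 = 34-44 months.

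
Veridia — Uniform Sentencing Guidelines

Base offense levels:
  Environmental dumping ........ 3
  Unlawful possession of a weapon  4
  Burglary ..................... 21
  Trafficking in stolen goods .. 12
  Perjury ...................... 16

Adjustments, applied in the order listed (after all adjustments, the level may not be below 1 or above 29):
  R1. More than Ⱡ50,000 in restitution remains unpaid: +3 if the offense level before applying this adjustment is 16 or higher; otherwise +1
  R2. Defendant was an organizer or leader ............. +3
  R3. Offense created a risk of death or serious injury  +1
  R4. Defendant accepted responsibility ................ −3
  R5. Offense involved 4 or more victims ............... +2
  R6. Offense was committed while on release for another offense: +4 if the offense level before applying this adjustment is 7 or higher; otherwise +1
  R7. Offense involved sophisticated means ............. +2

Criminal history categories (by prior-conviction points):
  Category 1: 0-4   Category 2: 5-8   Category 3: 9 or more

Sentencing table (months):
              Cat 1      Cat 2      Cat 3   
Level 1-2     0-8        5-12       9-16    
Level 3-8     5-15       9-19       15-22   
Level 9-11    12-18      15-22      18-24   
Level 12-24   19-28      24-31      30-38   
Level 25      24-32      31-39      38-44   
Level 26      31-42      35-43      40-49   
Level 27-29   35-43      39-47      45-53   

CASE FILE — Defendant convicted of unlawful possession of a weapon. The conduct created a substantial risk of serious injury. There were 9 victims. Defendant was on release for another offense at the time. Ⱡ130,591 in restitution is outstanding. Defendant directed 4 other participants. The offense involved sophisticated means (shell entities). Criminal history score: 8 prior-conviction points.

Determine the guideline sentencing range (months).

Base offense level for unlawful possession of a weapon: 4.
R1 applies (level before this adjustment is 4 < 16, so +1): 4 + 1 = 5.
R2 applies: 5 + 3 = 8.
R3 applies: 8 + 1 = 9.
R5 applies: 9 + 2 = 11.
R6 applies (level before this adjustment is 11 ≥ 7, so +4): 11 + 4 = 15.
R7 applies: 15 + 2 = 17.
Final offense level: 17.
Criminal history: 8 prior points → Category 2 (5-8).
Level 17 falls in the 12-24 band.
Grid: Level 12-24 × Category 2 = 24-31 months.

24-31 months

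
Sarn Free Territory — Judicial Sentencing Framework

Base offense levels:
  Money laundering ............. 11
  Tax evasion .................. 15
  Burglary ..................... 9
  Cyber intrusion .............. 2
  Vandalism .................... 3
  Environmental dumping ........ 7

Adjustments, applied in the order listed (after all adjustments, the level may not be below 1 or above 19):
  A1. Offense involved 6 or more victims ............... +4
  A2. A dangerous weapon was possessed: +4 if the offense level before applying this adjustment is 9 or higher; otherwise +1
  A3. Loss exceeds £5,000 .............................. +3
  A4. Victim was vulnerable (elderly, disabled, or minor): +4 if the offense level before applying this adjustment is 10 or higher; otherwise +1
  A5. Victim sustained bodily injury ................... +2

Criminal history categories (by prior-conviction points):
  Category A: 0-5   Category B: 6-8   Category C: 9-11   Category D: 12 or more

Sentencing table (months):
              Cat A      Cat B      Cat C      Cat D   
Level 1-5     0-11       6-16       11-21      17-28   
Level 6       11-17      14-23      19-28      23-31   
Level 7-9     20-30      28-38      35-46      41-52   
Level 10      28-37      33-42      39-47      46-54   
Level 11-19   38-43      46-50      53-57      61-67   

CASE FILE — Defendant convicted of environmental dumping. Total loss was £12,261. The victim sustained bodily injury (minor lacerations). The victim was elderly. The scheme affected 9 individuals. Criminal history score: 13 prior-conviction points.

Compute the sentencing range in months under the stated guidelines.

Base offense level for environmental dumping: 7.
A1 applies: 7 + 4 = 11.
A2 does not apply.
A3 applies: 11 + 3 = 14.
A4 applies (level before this adjustment is 14 ≥ 10, so +4): 14 + 4 = 18.
A5 applies: 18 + 2 = 20.
Level 20 exceeds the maximum of 19; capped at 19.
Final offense level: 19.
Criminal history: 13 prior points → Category D (12+).
Level 19 falls in the 11-19 band.
Grid: Level 11-19 × Category D = 61-67 months.

61-67 months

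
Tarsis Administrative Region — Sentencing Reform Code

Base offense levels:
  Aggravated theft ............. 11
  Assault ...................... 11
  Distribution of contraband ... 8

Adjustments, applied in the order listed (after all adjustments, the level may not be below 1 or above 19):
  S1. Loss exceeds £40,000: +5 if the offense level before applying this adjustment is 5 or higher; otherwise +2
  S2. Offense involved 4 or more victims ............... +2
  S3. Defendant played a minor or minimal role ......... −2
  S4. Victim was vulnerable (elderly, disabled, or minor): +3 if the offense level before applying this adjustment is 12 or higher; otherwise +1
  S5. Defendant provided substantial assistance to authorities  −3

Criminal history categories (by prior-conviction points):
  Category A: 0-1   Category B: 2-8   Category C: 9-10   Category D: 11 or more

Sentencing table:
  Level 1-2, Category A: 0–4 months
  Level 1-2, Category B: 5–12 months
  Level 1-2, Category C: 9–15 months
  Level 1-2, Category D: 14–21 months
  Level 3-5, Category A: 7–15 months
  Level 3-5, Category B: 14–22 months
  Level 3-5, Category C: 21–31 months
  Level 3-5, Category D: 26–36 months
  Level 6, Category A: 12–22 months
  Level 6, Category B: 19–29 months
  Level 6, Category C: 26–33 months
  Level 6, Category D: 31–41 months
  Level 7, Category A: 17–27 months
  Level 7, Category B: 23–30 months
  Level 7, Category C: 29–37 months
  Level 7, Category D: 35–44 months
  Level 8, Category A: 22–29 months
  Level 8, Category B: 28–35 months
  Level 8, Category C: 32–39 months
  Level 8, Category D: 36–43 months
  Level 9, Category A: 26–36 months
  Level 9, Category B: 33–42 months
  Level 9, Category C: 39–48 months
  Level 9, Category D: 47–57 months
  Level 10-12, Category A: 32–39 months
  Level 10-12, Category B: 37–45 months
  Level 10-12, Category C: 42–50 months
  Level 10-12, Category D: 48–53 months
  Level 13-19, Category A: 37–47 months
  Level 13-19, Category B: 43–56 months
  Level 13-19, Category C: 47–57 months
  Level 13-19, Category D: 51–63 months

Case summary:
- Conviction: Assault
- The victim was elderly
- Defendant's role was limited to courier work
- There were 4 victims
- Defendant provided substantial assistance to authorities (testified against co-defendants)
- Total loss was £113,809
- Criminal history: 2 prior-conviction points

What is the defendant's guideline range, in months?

Base offense level for assault: 11.
S1 applies (level before this adjustment is 11 ≥ 5, so +5): 11 + 5 = 16.
S2 applies: 16 + 2 = 18.
S3 applies: 18 − 2 = 16.
S4 applies (level before this adjustment is 16 ≥ 12, so +3): 16 + 3 = 19.
S5 applies: 19 − 3 = 16.
Final offense level: 16.
Criminal history: 2 prior points → Category B (2-8).
Level 16 falls in the 13-19 band.
Grid: Level 13-19 × Category B = 43-56 months.

43-56 months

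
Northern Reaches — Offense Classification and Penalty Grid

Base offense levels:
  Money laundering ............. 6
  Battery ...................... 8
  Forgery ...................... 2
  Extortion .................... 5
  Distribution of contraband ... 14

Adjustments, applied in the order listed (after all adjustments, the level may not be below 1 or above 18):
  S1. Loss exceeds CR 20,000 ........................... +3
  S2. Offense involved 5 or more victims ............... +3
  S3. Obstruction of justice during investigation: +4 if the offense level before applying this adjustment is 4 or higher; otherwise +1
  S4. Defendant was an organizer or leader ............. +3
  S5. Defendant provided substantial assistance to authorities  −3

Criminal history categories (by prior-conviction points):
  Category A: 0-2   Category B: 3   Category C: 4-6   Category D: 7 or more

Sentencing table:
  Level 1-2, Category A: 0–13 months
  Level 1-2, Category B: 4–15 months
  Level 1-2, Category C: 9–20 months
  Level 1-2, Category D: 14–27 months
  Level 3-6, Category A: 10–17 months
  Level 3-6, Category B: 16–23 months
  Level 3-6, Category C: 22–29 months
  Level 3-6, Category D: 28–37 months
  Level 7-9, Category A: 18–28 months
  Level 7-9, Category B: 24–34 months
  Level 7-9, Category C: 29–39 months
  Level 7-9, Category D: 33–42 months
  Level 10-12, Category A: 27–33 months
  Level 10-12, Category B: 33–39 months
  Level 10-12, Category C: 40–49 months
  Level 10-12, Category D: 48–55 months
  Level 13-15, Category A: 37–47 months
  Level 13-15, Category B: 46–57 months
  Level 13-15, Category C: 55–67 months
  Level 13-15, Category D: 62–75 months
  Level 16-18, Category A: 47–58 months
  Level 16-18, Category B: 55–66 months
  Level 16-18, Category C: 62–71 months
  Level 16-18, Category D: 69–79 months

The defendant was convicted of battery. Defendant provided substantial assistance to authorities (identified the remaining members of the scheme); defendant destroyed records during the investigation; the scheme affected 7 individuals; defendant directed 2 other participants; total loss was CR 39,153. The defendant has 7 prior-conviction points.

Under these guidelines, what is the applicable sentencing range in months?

69-79 months

Base offense level for battery: 8.
S1 applies: 8 + 3 = 11.
S2 applies: 11 + 3 = 14.
S3 applies (level before this adjustment is 14 ≥ 4, so +4): 14 + 4 = 18.
S4 applies: 18 + 3 = 21.
S5 applies: 21 − 3 = 18.
Final offense level: 18.
Criminal history: 7 prior points → Category D (7+).
Level 18 falls in the 16-18 band.
Grid: Level 16-18 × Category D = 69-79 months.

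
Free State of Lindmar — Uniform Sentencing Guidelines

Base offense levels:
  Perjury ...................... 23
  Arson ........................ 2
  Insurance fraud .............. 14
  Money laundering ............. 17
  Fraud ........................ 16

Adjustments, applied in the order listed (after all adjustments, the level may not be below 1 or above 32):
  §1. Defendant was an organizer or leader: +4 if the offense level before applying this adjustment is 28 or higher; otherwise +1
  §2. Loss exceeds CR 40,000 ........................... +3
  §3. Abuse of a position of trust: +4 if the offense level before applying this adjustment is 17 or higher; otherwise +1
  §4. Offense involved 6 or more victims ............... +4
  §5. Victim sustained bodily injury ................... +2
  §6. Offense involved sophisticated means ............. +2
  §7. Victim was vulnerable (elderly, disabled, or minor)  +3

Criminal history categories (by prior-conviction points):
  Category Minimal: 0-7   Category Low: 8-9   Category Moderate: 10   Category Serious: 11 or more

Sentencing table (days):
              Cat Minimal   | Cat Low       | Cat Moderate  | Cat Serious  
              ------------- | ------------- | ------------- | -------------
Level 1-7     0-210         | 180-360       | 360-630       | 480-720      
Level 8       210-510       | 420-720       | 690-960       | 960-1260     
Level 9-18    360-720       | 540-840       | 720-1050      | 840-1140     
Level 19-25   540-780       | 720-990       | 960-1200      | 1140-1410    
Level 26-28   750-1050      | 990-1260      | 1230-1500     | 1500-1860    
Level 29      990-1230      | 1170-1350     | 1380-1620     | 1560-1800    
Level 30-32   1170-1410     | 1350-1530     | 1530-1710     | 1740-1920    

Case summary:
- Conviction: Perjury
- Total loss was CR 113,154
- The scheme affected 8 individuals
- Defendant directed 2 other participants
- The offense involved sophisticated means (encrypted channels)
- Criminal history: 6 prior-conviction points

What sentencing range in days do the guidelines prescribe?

Base offense level for perjury: 23.
§1 applies (level before this adjustment is 23 < 28, so +1): 23 + 1 = 24.
§2 applies: 24 + 3 = 27.
§3 does not apply.
§4 applies: 27 + 4 = 31.
§5 does not apply.
§6 applies: 31 + 2 = 33.
Level 33 exceeds the maximum of 32; capped at 32.
Final offense level: 32.
Criminal history: 6 prior points → Category Minimal (0-7).
Level 32 falls in the 30-32 band.
Grid: Level 30-32 × Category Minimal = 1170-1410 days.

1170-1410 days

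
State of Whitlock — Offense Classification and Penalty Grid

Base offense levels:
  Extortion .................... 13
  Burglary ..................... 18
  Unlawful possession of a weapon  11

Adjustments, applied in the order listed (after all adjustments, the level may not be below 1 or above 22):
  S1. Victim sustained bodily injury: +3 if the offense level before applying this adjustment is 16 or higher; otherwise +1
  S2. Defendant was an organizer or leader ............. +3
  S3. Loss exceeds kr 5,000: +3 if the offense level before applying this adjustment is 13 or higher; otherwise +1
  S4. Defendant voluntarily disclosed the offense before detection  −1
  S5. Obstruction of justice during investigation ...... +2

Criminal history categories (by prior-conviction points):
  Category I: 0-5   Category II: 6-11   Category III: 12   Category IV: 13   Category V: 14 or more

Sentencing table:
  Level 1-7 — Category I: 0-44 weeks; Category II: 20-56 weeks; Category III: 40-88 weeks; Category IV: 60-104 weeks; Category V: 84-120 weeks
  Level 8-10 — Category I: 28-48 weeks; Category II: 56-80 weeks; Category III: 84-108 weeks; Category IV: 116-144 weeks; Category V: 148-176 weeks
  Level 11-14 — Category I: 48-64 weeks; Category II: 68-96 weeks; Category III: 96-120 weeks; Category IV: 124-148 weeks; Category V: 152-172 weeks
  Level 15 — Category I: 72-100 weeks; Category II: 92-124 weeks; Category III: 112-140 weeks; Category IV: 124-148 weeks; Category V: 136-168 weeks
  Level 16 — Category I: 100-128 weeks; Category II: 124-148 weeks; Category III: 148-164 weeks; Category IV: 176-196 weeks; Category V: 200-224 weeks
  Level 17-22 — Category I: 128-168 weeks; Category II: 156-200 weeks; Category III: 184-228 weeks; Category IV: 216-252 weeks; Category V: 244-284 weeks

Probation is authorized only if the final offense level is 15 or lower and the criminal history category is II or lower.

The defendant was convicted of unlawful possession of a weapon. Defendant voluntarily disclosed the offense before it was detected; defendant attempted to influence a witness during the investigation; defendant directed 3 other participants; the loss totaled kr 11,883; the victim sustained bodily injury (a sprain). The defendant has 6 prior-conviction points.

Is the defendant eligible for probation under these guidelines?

No

Base offense level for unlawful possession of a weapon: 11.
S1 applies (level before this adjustment is 11 < 16, so +1): 11 + 1 = 12.
S2 applies: 12 + 3 = 15.
S3 applies (level before this adjustment is 15 ≥ 13, so +3): 15 + 3 = 18.
S4 applies: 18 − 1 = 17.
S5 applies: 17 + 2 = 19.
Final offense level: 19.
Criminal history: 6 prior points → Category II (6-11).
Level 19 falls in the 17-22 band.
Grid: Level 17-22 × Category II = 156-200 weeks.
Probation check: level 19 > 15 and category II ≤ II → not eligible.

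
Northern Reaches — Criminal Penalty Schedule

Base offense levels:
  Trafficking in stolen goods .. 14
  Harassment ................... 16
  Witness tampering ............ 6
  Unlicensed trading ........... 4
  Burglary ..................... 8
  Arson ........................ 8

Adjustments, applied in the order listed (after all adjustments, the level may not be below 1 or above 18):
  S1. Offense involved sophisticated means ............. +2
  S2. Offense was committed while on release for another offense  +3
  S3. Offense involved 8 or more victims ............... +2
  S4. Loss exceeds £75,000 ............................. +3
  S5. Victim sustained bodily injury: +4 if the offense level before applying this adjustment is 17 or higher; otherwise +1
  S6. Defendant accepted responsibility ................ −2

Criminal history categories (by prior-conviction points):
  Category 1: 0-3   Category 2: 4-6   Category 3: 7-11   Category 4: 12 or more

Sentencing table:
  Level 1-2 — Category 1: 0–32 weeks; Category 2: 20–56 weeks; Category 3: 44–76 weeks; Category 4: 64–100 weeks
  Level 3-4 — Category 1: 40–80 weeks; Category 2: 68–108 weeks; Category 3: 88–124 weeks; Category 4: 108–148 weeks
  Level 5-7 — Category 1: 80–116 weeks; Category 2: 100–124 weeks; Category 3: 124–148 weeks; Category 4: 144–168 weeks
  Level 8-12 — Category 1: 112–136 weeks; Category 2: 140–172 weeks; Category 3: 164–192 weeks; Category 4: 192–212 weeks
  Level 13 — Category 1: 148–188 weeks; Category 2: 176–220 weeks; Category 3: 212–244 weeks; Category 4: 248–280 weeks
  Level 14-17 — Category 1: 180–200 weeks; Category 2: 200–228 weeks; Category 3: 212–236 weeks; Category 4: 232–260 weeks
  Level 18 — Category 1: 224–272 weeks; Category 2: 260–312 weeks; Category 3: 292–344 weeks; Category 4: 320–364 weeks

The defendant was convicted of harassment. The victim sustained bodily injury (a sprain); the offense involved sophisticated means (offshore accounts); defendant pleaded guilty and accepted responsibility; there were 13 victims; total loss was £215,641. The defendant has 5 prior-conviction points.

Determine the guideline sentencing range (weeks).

260-312 weeks

Base offense level for harassment: 16.
S1 applies: 16 + 2 = 18.
S2 does not apply.
S3 applies: 18 + 2 = 20.
S4 applies: 20 + 3 = 23.
S5 applies (level before this adjustment is 23 ≥ 17, so +4): 23 + 4 = 27.
S6 applies: 27 − 2 = 25.
Level 25 exceeds the maximum of 18; capped at 18.
Final offense level: 18.
Criminal history: 5 prior points → Category 2 (4-6).
Level 18 falls in the 18 band.
Grid: Level 18 × Category 2 = 260-312 weeks.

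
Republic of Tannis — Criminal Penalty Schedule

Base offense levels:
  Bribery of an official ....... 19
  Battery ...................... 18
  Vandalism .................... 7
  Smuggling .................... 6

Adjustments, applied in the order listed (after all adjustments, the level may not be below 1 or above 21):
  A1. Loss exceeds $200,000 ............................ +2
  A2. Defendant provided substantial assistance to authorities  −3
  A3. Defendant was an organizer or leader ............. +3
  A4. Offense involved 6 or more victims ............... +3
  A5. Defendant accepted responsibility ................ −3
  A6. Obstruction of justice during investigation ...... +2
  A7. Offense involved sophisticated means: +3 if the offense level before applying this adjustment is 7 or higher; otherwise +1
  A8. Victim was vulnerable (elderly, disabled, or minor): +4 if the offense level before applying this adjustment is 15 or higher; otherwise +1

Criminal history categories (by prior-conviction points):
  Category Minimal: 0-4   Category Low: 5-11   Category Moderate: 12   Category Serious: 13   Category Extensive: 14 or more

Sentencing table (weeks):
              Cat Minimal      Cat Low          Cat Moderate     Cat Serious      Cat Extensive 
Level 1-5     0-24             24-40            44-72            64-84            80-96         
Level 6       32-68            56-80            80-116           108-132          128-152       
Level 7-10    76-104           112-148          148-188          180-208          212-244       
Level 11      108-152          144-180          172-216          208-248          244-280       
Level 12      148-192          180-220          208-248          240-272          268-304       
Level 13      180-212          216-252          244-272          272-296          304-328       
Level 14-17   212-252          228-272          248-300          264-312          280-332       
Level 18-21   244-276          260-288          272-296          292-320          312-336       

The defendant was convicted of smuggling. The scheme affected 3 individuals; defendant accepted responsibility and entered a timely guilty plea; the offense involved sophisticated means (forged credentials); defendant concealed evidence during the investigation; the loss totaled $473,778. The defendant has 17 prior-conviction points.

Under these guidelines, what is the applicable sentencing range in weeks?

Base offense level for smuggling: 6.
A1 applies: 6 + 2 = 8.
A2 does not apply.
A5 applies: 8 − 3 = 5.
A6 applies: 5 + 2 = 7.
A7 applies (level before this adjustment is 7 ≥ 7, so +3): 7 + 3 = 10.
Final offense level: 10.
Criminal history: 17 prior points → Category Extensive (14+).
Level 10 falls in the 7-10 band.
Grid: Level 7-10 × Category Extensive = 212-244 weeks.

212-244 weeks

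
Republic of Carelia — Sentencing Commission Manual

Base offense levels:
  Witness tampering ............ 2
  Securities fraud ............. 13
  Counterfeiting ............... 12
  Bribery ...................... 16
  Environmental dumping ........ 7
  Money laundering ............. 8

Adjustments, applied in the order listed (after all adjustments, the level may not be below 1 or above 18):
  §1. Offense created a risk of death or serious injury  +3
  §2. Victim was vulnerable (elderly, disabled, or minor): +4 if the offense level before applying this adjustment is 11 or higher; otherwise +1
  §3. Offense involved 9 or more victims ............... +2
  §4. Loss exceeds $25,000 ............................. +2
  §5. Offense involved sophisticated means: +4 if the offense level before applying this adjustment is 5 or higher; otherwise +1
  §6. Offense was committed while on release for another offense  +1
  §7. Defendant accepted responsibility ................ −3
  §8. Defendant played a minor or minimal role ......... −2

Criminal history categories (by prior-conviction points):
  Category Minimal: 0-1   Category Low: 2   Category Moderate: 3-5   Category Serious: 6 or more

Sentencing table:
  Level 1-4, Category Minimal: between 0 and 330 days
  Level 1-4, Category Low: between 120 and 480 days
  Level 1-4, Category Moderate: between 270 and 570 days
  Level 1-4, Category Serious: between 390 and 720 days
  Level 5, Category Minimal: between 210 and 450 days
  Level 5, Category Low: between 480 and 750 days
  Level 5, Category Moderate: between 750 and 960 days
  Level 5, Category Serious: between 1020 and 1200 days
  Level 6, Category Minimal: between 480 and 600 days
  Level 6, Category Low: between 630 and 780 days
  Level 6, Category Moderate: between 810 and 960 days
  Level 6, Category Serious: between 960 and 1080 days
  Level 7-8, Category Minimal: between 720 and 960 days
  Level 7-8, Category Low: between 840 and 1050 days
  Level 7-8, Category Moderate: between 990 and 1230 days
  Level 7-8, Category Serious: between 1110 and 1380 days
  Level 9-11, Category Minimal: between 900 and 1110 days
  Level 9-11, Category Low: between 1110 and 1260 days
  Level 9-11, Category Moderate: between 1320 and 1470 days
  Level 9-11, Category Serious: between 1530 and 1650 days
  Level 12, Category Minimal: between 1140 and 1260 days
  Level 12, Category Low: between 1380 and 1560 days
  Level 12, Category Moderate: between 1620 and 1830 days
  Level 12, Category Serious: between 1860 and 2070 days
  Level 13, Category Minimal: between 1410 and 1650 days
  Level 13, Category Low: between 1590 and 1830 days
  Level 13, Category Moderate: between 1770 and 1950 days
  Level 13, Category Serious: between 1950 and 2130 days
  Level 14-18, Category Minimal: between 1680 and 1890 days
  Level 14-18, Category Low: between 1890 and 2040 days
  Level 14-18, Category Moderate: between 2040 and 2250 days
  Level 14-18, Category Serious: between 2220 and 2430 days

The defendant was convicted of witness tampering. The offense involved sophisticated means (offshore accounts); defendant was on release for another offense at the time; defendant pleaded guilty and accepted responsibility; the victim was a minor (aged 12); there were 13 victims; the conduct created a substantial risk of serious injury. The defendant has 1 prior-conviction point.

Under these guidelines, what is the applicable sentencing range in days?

Base offense level for witness tampering: 2.
§1 applies: 2 + 3 = 5.
§2 applies (level before this adjustment is 5 < 11, so +1): 5 + 1 = 6.
§3 applies: 6 + 2 = 8.
§4 does not apply.
§5 applies (level before this adjustment is 8 ≥ 5, so +4): 8 + 4 = 12.
§6 applies: 12 + 1 = 13.
§7 applies: 13 − 3 = 10.
§8 does not apply.
Final offense level: 10.
Criminal history: 1 prior point → Category Minimal (0-1).
Level 10 falls in the 9-11 band.
Grid: Level 9-11 × Category Minimal = 900-1110 days.

900-1110 days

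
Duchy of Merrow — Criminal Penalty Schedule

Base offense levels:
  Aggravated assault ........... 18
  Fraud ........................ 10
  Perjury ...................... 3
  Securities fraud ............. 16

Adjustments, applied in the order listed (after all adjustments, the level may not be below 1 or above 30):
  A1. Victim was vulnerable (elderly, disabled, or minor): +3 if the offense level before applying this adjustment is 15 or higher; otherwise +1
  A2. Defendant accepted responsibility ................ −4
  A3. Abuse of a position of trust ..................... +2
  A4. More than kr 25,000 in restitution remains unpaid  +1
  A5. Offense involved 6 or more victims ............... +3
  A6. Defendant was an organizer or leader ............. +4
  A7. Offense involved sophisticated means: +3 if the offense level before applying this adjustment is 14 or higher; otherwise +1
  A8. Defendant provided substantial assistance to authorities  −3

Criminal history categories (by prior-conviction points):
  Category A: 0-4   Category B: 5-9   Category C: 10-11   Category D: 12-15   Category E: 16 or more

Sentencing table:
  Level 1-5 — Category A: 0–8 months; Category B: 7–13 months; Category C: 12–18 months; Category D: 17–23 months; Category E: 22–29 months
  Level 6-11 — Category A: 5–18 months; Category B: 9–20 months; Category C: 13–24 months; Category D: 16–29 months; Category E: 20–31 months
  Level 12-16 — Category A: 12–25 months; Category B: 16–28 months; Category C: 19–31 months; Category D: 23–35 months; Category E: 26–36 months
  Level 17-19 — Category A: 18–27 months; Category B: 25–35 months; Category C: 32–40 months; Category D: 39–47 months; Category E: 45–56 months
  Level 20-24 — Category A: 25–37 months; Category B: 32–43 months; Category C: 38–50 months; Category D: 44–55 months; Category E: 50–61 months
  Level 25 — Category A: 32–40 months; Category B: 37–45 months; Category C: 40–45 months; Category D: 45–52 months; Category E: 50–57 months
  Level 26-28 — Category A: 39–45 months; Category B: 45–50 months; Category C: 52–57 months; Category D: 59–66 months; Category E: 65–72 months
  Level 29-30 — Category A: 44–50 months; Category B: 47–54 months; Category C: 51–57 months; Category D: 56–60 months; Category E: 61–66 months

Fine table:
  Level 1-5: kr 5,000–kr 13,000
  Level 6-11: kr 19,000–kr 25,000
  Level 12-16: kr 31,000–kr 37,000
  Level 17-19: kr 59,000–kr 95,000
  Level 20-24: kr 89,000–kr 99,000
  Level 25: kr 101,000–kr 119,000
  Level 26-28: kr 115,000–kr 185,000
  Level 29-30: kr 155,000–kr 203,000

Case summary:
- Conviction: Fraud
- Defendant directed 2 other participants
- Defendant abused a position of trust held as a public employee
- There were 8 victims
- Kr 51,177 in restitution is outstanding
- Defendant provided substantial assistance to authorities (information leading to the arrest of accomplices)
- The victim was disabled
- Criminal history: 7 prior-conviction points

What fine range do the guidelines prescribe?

kr 59,000–kr 95,000

Base offense level for fraud: 10.
A1 applies (level before this adjustment is 10 < 15, so +1): 10 + 1 = 11.
A3 applies: 11 + 2 = 13.
A4 applies: 13 + 1 = 14.
A5 applies: 14 + 3 = 17.
A6 applies: 17 + 4 = 21.
A8 applies: 21 − 3 = 18.
Final offense level: 18.
Level 18 falls in the 17-19 band.
Fine table: Level 17-19 → kr 59,000–kr 95,000.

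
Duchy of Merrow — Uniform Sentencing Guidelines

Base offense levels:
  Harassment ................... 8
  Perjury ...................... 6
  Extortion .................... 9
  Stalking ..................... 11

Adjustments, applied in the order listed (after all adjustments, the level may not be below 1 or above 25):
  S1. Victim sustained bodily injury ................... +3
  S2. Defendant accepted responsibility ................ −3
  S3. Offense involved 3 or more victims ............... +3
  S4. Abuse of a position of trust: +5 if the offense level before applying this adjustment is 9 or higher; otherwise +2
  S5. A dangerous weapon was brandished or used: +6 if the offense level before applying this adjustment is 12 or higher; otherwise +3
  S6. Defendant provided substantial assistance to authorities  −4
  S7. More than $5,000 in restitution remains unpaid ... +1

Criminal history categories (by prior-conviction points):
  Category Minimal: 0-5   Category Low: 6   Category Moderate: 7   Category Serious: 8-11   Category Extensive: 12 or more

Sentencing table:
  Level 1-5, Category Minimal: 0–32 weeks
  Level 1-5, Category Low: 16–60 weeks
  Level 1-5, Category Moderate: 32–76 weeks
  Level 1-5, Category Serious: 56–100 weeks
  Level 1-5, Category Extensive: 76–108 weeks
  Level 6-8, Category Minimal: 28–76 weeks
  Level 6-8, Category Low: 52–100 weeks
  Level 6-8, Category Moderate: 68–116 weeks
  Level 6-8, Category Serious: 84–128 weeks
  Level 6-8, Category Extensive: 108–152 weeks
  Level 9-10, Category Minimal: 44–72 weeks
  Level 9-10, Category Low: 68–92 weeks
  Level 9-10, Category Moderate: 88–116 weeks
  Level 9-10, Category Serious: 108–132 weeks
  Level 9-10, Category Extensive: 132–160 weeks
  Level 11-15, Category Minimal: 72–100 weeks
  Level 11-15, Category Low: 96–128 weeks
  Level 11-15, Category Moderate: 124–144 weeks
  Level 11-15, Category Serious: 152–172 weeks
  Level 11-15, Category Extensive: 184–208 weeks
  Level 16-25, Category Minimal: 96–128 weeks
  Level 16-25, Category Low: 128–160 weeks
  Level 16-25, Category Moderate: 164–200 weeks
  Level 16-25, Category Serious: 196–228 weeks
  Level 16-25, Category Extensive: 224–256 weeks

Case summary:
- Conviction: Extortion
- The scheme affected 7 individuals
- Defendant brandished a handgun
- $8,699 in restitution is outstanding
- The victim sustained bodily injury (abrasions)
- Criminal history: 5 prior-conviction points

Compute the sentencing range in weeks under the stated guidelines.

96-128 weeks

Base offense level for extortion: 9.
S1 applies: 9 + 3 = 12.
S2 does not apply.
S3 applies: 12 + 3 = 15.
S4 does not apply.
S5 applies (level before this adjustment is 15 ≥ 12, so +6): 15 + 6 = 21.
S6 does not apply.
S7 applies: 21 + 1 = 22.
Final offense level: 22.
Criminal history: 5 prior points → Category Minimal (0-5).
Level 22 falls in the 16-25 band.
Grid: Level 16-25 × Category Minimal = 96-128 weeks.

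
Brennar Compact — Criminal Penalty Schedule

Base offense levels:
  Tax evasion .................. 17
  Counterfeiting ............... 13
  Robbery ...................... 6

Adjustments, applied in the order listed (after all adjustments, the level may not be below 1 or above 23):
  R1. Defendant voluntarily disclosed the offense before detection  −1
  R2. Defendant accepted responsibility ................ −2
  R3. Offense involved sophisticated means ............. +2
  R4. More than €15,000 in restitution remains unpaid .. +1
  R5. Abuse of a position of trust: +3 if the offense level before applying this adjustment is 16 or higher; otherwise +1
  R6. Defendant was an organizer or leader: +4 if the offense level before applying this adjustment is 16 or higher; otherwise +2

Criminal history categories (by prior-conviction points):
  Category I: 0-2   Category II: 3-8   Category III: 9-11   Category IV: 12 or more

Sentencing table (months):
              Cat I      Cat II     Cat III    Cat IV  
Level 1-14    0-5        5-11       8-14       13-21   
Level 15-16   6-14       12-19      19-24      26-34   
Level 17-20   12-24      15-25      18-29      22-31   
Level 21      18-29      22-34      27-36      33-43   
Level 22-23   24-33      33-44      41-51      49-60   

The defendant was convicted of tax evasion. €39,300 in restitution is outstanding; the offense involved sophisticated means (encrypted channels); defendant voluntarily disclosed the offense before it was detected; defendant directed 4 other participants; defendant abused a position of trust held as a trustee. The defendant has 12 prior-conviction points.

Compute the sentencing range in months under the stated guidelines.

49-60 months

Base offense level for tax evasion: 17.
R1 applies: 17 − 1 = 16.
R3 applies: 16 + 2 = 18.
R4 applies: 18 + 1 = 19.
R5 applies (level before this adjustment is 19 ≥ 16, so +3): 19 + 3 = 22.
R6 applies (level before this adjustment is 22 ≥ 16, so +4): 22 + 4 = 26.
Level 26 exceeds the maximum of 23; capped at 23.
Final offense level: 23.
Criminal history: 12 prior points → Category IV (12+).
Level 23 falls in the 22-23 band.
Grid: Level 22-23 × Category IV = 49-60 months.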